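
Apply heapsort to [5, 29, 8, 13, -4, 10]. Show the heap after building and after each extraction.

Build heap: [29, 13, 10, 5, -4, 8]
Extract 29: [13, 8, 10, 5, -4, 29]
Extract 13: [10, 8, -4, 5, 13, 29]
Extract 10: [8, 5, -4, 10, 13, 29]
Extract 8: [5, -4, 8, 10, 13, 29]
Extract 5: [-4, 5, 8, 10, 13, 29]


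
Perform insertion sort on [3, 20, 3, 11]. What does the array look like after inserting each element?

First element 3 is already 'sorted'
Insert 20: shifted 0 elements -> [3, 20, 3, 11]
Insert 3: shifted 1 elements -> [3, 3, 20, 11]
Insert 11: shifted 1 elements -> [3, 3, 11, 20]


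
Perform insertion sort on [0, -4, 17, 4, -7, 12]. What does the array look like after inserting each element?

First element 0 is already 'sorted'
Insert -4: shifted 1 elements -> [-4, 0, 17, 4, -7, 12]
Insert 17: shifted 0 elements -> [-4, 0, 17, 4, -7, 12]
Insert 4: shifted 1 elements -> [-4, 0, 4, 17, -7, 12]
Insert -7: shifted 4 elements -> [-7, -4, 0, 4, 17, 12]
Insert 12: shifted 1 elements -> [-7, -4, 0, 4, 12, 17]


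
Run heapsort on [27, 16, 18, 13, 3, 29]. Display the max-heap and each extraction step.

Build heap: [29, 16, 27, 13, 3, 18]
Extract 29: [27, 16, 18, 13, 3, 29]
Extract 27: [18, 16, 3, 13, 27, 29]
Extract 18: [16, 13, 3, 18, 27, 29]
Extract 16: [13, 3, 16, 18, 27, 29]
Extract 13: [3, 13, 16, 18, 27, 29]


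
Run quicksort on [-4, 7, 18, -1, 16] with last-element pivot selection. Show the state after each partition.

Partition 1: pivot=16 at index 3 -> [-4, 7, -1, 16, 18]
Partition 2: pivot=-1 at index 1 -> [-4, -1, 7, 16, 18]


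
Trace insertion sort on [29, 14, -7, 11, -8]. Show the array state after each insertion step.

First element 29 is already 'sorted'
Insert 14: shifted 1 elements -> [14, 29, -7, 11, -8]
Insert -7: shifted 2 elements -> [-7, 14, 29, 11, -8]
Insert 11: shifted 2 elements -> [-7, 11, 14, 29, -8]
Insert -8: shifted 4 elements -> [-8, -7, 11, 14, 29]


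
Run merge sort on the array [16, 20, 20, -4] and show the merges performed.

Divide and conquer:
  Merge [16] + [20] -> [16, 20]
  Merge [20] + [-4] -> [-4, 20]
  Merge [16, 20] + [-4, 20] -> [-4, 16, 20, 20]


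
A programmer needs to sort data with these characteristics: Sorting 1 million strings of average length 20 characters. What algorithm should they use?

Best choice: MSD radix sort or Mergesort
Reason: MSD radix sort is a non-comparison sort that buckets the strings by successive character positions, running in time proportional to the total number of characters examined rather than O(n log n) string comparisons; mergesort is a stable O(n log n)-comparison alternative that works for arbitrary variable-length keys


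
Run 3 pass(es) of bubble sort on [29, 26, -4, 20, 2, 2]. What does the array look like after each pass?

After pass 1: [26, -4, 20, 2, 2, 29] (5 swaps)
After pass 2: [-4, 20, 2, 2, 26, 29] (4 swaps)
After pass 3: [-4, 2, 2, 20, 26, 29] (2 swaps)
Total swaps: 11


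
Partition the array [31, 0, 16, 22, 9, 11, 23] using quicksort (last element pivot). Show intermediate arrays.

Partition 1: pivot=23 at index 5 -> [0, 16, 22, 9, 11, 23, 31]
Partition 2: pivot=11 at index 2 -> [0, 9, 11, 16, 22, 23, 31]
Partition 3: pivot=9 at index 1 -> [0, 9, 11, 16, 22, 23, 31]
Partition 4: pivot=22 at index 4 -> [0, 9, 11, 16, 22, 23, 31]


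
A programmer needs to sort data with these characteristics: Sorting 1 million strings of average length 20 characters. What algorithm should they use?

Best choice: MSD radix sort or Mergesort
Reason: MSD radix sort is a non-comparison sort that buckets the strings by successive character positions, running in time proportional to the total number of characters examined rather than O(n log n) string comparisons; mergesort is a stable O(n log n)-comparison alternative that works for arbitrary variable-length keys


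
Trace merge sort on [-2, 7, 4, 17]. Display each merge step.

Divide and conquer:
  Merge [-2] + [7] -> [-2, 7]
  Merge [4] + [17] -> [4, 17]
  Merge [-2, 7] + [4, 17] -> [-2, 4, 7, 17]


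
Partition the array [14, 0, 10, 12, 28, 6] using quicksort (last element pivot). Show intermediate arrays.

Partition 1: pivot=6 at index 1 -> [0, 6, 10, 12, 28, 14]
Partition 2: pivot=14 at index 4 -> [0, 6, 10, 12, 14, 28]
Partition 3: pivot=12 at index 3 -> [0, 6, 10, 12, 14, 28]


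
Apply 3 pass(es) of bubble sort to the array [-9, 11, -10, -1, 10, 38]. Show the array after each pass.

After pass 1: [-9, -10, -1, 10, 11, 38] (3 swaps)
After pass 2: [-10, -9, -1, 10, 11, 38] (1 swaps)
After pass 3: [-10, -9, -1, 10, 11, 38] (0 swaps)
Total swaps: 4


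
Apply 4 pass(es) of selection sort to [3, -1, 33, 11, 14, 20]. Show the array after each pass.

Pass 1: Select minimum -1 at index 1, swap -> [-1, 3, 33, 11, 14, 20]
Pass 2: Select minimum 3 at index 1, swap -> [-1, 3, 33, 11, 14, 20]
Pass 3: Select minimum 11 at index 3, swap -> [-1, 3, 11, 33, 14, 20]
Pass 4: Select minimum 14 at index 4, swap -> [-1, 3, 11, 14, 33, 20]


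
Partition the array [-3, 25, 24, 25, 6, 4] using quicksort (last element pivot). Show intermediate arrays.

Partition 1: pivot=4 at index 1 -> [-3, 4, 24, 25, 6, 25]
Partition 2: pivot=25 at index 5 -> [-3, 4, 24, 25, 6, 25]
Partition 3: pivot=6 at index 2 -> [-3, 4, 6, 25, 24, 25]
Partition 4: pivot=24 at index 3 -> [-3, 4, 6, 24, 25, 25]


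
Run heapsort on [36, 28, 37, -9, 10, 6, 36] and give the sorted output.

Build heap: [37, 28, 36, -9, 10, 6, 36]
Extract 37: [36, 28, 36, -9, 10, 6, 37]
Extract 36: [36, 28, 6, -9, 10, 36, 37]
Extract 36: [28, 10, 6, -9, 36, 36, 37]
Extract 28: [10, -9, 6, 28, 36, 36, 37]
Extract 10: [6, -9, 10, 28, 36, 36, 37]
Extract 6: [-9, 6, 10, 28, 36, 36, 37]


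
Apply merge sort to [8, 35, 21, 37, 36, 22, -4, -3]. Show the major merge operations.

Divide and conquer:
  Merge [8] + [35] -> [8, 35]
  Merge [21] + [37] -> [21, 37]
  Merge [8, 35] + [21, 37] -> [8, 21, 35, 37]
  Merge [36] + [22] -> [22, 36]
  Merge [-4] + [-3] -> [-4, -3]
  Merge [22, 36] + [-4, -3] -> [-4, -3, 22, 36]
  Merge [8, 21, 35, 37] + [-4, -3, 22, 36] -> [-4, -3, 8, 21, 22, 35, 36, 37]


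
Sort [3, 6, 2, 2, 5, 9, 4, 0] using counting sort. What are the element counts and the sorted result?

Count array: [1, 0, 2, 1, 1, 1, 1, 0, 0, 1]
(count[i] = number of elements equal to i)
Cumulative count: [1, 1, 3, 4, 5, 6, 7, 7, 7, 8]
Sorted: [0, 2, 2, 3, 4, 5, 6, 9]


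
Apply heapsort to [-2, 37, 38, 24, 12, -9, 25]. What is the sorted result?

Build heap: [38, 37, 25, 24, 12, -9, -2]
Extract 38: [37, 24, 25, -2, 12, -9, 38]
Extract 37: [25, 24, -9, -2, 12, 37, 38]
Extract 25: [24, 12, -9, -2, 25, 37, 38]
Extract 24: [12, -2, -9, 24, 25, 37, 38]
Extract 12: [-2, -9, 12, 24, 25, 37, 38]
Extract -2: [-9, -2, 12, 24, 25, 37, 38]


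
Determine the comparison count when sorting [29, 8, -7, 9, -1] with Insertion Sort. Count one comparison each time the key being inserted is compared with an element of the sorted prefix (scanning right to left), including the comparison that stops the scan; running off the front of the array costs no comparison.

Insert 8: 29 > 8 (shift), reached front = 1 comparison(s) -> [8, 29, -7, 9, -1]
Insert -7: 29 > -7 (shift), 8 > -7 (shift), reached front = 2 comparison(s) -> [-7, 8, 29, 9, -1]
Insert 9: 29 > 9 (shift), 8 <= 9 (stop) = 2 comparison(s) -> [-7, 8, 9, 29, -1]
Insert -1: 29 > -1 (shift), 9 > -1 (shift), 8 > -1 (shift), -7 <= -1 (stop) = 4 comparison(s) -> [-7, -1, 8, 9, 29]
Total comparisons: 1 + 2 + 2 + 4 = 9


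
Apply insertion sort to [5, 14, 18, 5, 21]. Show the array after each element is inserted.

First element 5 is already 'sorted'
Insert 14: shifted 0 elements -> [5, 14, 18, 5, 21]
Insert 18: shifted 0 elements -> [5, 14, 18, 5, 21]
Insert 5: shifted 2 elements -> [5, 5, 14, 18, 21]
Insert 21: shifted 0 elements -> [5, 5, 14, 18, 21]


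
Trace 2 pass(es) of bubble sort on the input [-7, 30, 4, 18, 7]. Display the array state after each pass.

After pass 1: [-7, 4, 18, 7, 30] (3 swaps)
After pass 2: [-7, 4, 7, 18, 30] (1 swaps)
Total swaps: 4


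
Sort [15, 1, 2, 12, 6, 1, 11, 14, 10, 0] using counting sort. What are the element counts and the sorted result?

Count array: [1, 2, 1, 0, 0, 0, 1, 0, 0, 0, 1, 1, 1, 0, 1, 1]
(count[i] = number of elements equal to i)
Cumulative count: [1, 3, 4, 4, 4, 4, 5, 5, 5, 5, 6, 7, 8, 8, 9, 10]
Sorted: [0, 1, 1, 2, 6, 10, 11, 12, 14, 15]


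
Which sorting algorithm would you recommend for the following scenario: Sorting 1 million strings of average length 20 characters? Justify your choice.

Best choice: MSD radix sort or Mergesort
Reason: MSD radix sort is a non-comparison sort that buckets the strings by successive character positions, running in time proportional to the total number of characters examined rather than O(n log n) string comparisons; mergesort is a stable O(n log n)-comparison alternative that works for arbitrary variable-length keys


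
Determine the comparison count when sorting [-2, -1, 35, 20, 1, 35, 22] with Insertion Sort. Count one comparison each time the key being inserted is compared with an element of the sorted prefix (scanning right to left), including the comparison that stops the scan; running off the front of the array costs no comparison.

Insert -1: -2 <= -1 (stop) = 1 comparison(s) -> [-2, -1, 35, 20, 1, 35, 22]
Insert 35: -1 <= 35 (stop) = 1 comparison(s) -> [-2, -1, 35, 20, 1, 35, 22]
Insert 20: 35 > 20 (shift), -1 <= 20 (stop) = 2 comparison(s) -> [-2, -1, 20, 35, 1, 35, 22]
Insert 1: 35 > 1 (shift), 20 > 1 (shift), -1 <= 1 (stop) = 3 comparison(s) -> [-2, -1, 1, 20, 35, 35, 22]
Insert 35: 35 <= 35 (stop) = 1 comparison(s) -> [-2, -1, 1, 20, 35, 35, 22]
Insert 22: 35 > 22 (shift), 35 > 22 (shift), 20 <= 22 (stop) = 3 comparison(s) -> [-2, -1, 1, 20, 22, 35, 35]
Total comparisons: 1 + 1 + 2 + 3 + 1 + 3 = 11


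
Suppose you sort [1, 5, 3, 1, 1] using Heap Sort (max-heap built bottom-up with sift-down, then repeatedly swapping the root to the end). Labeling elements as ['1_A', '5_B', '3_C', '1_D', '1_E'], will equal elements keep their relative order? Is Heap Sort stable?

Trace Heap Sort on the labeled array (the key is the number; the letter only tracks identity):
  Build max-heap: [5_B, 1_A, 3_C, 1_D, 1_E]
  Swap root 5_B to index 4, re-heapify first 4 -> [3_C, 1_A, 1_E, 1_D, 5_B]
  Swap root 3_C to index 3, re-heapify first 3 -> [1_D, 1_A, 1_E, 3_C, 5_B]
  Swap root 1_D to index 2, re-heapify first 2 -> [1_E, 1_A, 1_D, 3_C, 5_B]
  Swap root 1_E to index 1, re-heapify first 1 -> [1_A, 1_E, 1_D, 3_C, 5_B]
Final order: [1_A, 1_E, 1_D, 3_C, 5_B]
Equal keys:
  value 1: originally 1_A, 1_D, 1_E; after sorting 1_A, 1_E, 1_D -> order changed
Equal keys were reordered, so Heap Sort is not stable: heap construction and root-to-end swaps move elements without regard to the original order of equal keys. (One such input is enough; an unstable sort may happen to preserve order on other inputs, but it gives no guarantee.)
Answer: Not stable


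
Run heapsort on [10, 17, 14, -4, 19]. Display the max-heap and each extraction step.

Build heap: [19, 17, 14, -4, 10]
Extract 19: [17, 10, 14, -4, 19]
Extract 17: [14, 10, -4, 17, 19]
Extract 14: [10, -4, 14, 17, 19]
Extract 10: [-4, 10, 14, 17, 19]


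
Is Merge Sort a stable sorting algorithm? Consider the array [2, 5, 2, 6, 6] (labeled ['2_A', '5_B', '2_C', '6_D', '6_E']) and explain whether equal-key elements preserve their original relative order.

Trace Merge Sort on the labeled array (the key is the number; the letter only tracks identity):
  Merge [2_A] + [5_B] -> [2_A, 5_B]
  Merge [6_D] + [6_E] -> [6_D, 6_E]
  Merge [2_C] + [6_D, 6_E] -> [2_C, 6_D, 6_E]
  Merge [2_A, 5_B] + [2_C, 6_D, 6_E] -> [2_A, 2_C, 5_B, 6_D, 6_E]
Final order: [2_A, 2_C, 5_B, 6_D, 6_E]
Equal keys:
  value 2: originally 2_A, 2_C; after sorting 2_A, 2_C -> order preserved
  value 6: originally 6_D, 6_E; after sorting 6_D, 6_E -> order preserved
All equal keys kept their original relative order. Merge Sort is stable: when the heads of the two halves are equal the merge takes from the left half first.
Answer: Stable


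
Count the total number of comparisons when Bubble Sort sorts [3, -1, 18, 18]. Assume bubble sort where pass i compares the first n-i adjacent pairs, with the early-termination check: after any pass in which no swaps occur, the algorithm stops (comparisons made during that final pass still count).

Pass 1: compare adjacent pairs (0,1)..(2,3) = 3 comparison(s), 1 swap(s) -> [-1, 3, 18, 18]
Pass 2: compare adjacent pairs (0,1)..(1,2) = 2 comparison(s), 0 swap(s) -> [-1, 3, 18, 18]
No swaps in this pass, so bubble sort stops here.
Total comparisons: 3 + 2 = 5


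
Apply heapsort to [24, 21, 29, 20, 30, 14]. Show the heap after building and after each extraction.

Build heap: [30, 24, 29, 20, 21, 14]
Extract 30: [29, 24, 14, 20, 21, 30]
Extract 29: [24, 21, 14, 20, 29, 30]
Extract 24: [21, 20, 14, 24, 29, 30]
Extract 21: [20, 14, 21, 24, 29, 30]
Extract 20: [14, 20, 21, 24, 29, 30]


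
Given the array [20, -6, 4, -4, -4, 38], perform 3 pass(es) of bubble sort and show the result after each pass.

After pass 1: [-6, 4, -4, -4, 20, 38] (4 swaps)
After pass 2: [-6, -4, -4, 4, 20, 38] (2 swaps)
After pass 3: [-6, -4, -4, 4, 20, 38] (0 swaps)
Total swaps: 6


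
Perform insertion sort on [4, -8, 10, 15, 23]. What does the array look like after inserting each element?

First element 4 is already 'sorted'
Insert -8: shifted 1 elements -> [-8, 4, 10, 15, 23]
Insert 10: shifted 0 elements -> [-8, 4, 10, 15, 23]
Insert 15: shifted 0 elements -> [-8, 4, 10, 15, 23]
Insert 23: shifted 0 elements -> [-8, 4, 10, 15, 23]


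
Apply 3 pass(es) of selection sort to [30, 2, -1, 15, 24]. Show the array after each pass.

Pass 1: Select minimum -1 at index 2, swap -> [-1, 2, 30, 15, 24]
Pass 2: Select minimum 2 at index 1, swap -> [-1, 2, 30, 15, 24]
Pass 3: Select minimum 15 at index 3, swap -> [-1, 2, 15, 30, 24]


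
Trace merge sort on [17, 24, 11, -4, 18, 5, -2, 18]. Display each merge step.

Divide and conquer:
  Merge [17] + [24] -> [17, 24]
  Merge [11] + [-4] -> [-4, 11]
  Merge [17, 24] + [-4, 11] -> [-4, 11, 17, 24]
  Merge [18] + [5] -> [5, 18]
  Merge [-2] + [18] -> [-2, 18]
  Merge [5, 18] + [-2, 18] -> [-2, 5, 18, 18]
  Merge [-4, 11, 17, 24] + [-2, 5, 18, 18] -> [-4, -2, 5, 11, 17, 18, 18, 24]


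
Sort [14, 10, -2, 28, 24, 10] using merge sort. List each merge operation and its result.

Divide and conquer:
  Merge [10] + [-2] -> [-2, 10]
  Merge [14] + [-2, 10] -> [-2, 10, 14]
  Merge [24] + [10] -> [10, 24]
  Merge [28] + [10, 24] -> [10, 24, 28]
  Merge [-2, 10, 14] + [10, 24, 28] -> [-2, 10, 10, 14, 24, 28]


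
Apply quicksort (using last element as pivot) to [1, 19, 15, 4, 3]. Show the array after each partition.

Partition 1: pivot=3 at index 1 -> [1, 3, 15, 4, 19]
Partition 2: pivot=19 at index 4 -> [1, 3, 15, 4, 19]
Partition 3: pivot=4 at index 2 -> [1, 3, 4, 15, 19]


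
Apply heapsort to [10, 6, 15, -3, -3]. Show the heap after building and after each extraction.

Build heap: [15, 6, 10, -3, -3]
Extract 15: [10, 6, -3, -3, 15]
Extract 10: [6, -3, -3, 10, 15]
Extract 6: [-3, -3, 6, 10, 15]
Extract -3: [-3, -3, 6, 10, 15]


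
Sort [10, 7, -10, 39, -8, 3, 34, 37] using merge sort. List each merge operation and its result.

Divide and conquer:
  Merge [10] + [7] -> [7, 10]
  Merge [-10] + [39] -> [-10, 39]
  Merge [7, 10] + [-10, 39] -> [-10, 7, 10, 39]
  Merge [-8] + [3] -> [-8, 3]
  Merge [34] + [37] -> [34, 37]
  Merge [-8, 3] + [34, 37] -> [-8, 3, 34, 37]
  Merge [-10, 7, 10, 39] + [-8, 3, 34, 37] -> [-10, -8, 3, 7, 10, 34, 37, 39]


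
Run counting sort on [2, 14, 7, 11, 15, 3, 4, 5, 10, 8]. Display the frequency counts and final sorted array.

Count array: [0, 0, 1, 1, 1, 1, 0, 1, 1, 0, 1, 1, 0, 0, 1, 1]
(count[i] = number of elements equal to i)
Cumulative count: [0, 0, 1, 2, 3, 4, 4, 5, 6, 6, 7, 8, 8, 8, 9, 10]
Sorted: [2, 3, 4, 5, 7, 8, 10, 11, 14, 15]


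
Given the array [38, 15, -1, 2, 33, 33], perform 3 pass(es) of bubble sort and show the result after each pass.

After pass 1: [15, -1, 2, 33, 33, 38] (5 swaps)
After pass 2: [-1, 2, 15, 33, 33, 38] (2 swaps)
After pass 3: [-1, 2, 15, 33, 33, 38] (0 swaps)
Total swaps: 7


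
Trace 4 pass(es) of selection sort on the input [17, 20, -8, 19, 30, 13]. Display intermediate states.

Pass 1: Select minimum -8 at index 2, swap -> [-8, 20, 17, 19, 30, 13]
Pass 2: Select minimum 13 at index 5, swap -> [-8, 13, 17, 19, 30, 20]
Pass 3: Select minimum 17 at index 2, swap -> [-8, 13, 17, 19, 30, 20]
Pass 4: Select minimum 19 at index 3, swap -> [-8, 13, 17, 19, 30, 20]


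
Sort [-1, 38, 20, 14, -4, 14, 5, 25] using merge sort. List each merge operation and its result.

Divide and conquer:
  Merge [-1] + [38] -> [-1, 38]
  Merge [20] + [14] -> [14, 20]
  Merge [-1, 38] + [14, 20] -> [-1, 14, 20, 38]
  Merge [-4] + [14] -> [-4, 14]
  Merge [5] + [25] -> [5, 25]
  Merge [-4, 14] + [5, 25] -> [-4, 5, 14, 25]
  Merge [-1, 14, 20, 38] + [-4, 5, 14, 25] -> [-4, -1, 5, 14, 14, 20, 25, 38]


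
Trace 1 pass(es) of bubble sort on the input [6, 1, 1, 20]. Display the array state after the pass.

After pass 1: [1, 1, 6, 20] (2 swaps)
Total swaps: 2


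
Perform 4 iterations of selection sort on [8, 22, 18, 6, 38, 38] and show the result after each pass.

Pass 1: Select minimum 6 at index 3, swap -> [6, 22, 18, 8, 38, 38]
Pass 2: Select minimum 8 at index 3, swap -> [6, 8, 18, 22, 38, 38]
Pass 3: Select minimum 18 at index 2, swap -> [6, 8, 18, 22, 38, 38]
Pass 4: Select minimum 22 at index 3, swap -> [6, 8, 18, 22, 38, 38]


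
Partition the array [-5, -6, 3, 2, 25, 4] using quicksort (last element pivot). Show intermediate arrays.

Partition 1: pivot=4 at index 4 -> [-5, -6, 3, 2, 4, 25]
Partition 2: pivot=2 at index 2 -> [-5, -6, 2, 3, 4, 25]
Partition 3: pivot=-6 at index 0 -> [-6, -5, 2, 3, 4, 25]


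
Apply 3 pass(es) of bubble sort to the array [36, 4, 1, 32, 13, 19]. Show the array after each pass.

After pass 1: [4, 1, 32, 13, 19, 36] (5 swaps)
After pass 2: [1, 4, 13, 19, 32, 36] (3 swaps)
After pass 3: [1, 4, 13, 19, 32, 36] (0 swaps)
Total swaps: 8


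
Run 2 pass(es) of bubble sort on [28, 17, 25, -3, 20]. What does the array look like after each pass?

After pass 1: [17, 25, -3, 20, 28] (4 swaps)
After pass 2: [17, -3, 20, 25, 28] (2 swaps)
Total swaps: 6


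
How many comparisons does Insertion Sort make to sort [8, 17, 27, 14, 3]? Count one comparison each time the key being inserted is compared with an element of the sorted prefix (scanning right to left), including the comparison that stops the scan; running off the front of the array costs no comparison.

Insert 17: 8 <= 17 (stop) = 1 comparison(s) -> [8, 17, 27, 14, 3]
Insert 27: 17 <= 27 (stop) = 1 comparison(s) -> [8, 17, 27, 14, 3]
Insert 14: 27 > 14 (shift), 17 > 14 (shift), 8 <= 14 (stop) = 3 comparison(s) -> [8, 14, 17, 27, 3]
Insert 3: 27 > 3 (shift), 17 > 3 (shift), 14 > 3 (shift), 8 > 3 (shift), reached front = 4 comparison(s) -> [3, 8, 14, 17, 27]
Total comparisons: 1 + 1 + 3 + 4 = 9


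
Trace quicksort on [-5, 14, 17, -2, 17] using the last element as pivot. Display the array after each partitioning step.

Partition 1: pivot=17 at index 4 -> [-5, 14, 17, -2, 17]
Partition 2: pivot=-2 at index 1 -> [-5, -2, 17, 14, 17]
Partition 3: pivot=14 at index 2 -> [-5, -2, 14, 17, 17]


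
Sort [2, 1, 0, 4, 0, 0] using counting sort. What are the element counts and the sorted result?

Count array: [3, 1, 1, 0, 1]
(count[i] = number of elements equal to i)
Cumulative count: [3, 4, 5, 5, 6]
Sorted: [0, 0, 0, 1, 2, 4]


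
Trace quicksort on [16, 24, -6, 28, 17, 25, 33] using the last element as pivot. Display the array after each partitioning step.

Partition 1: pivot=33 at index 6 -> [16, 24, -6, 28, 17, 25, 33]
Partition 2: pivot=25 at index 4 -> [16, 24, -6, 17, 25, 28, 33]
Partition 3: pivot=17 at index 2 -> [16, -6, 17, 24, 25, 28, 33]
Partition 4: pivot=-6 at index 0 -> [-6, 16, 17, 24, 25, 28, 33]


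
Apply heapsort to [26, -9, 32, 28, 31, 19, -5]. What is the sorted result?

Build heap: [32, 31, 26, 28, -9, 19, -5]
Extract 32: [31, 28, 26, -5, -9, 19, 32]
Extract 31: [28, 19, 26, -5, -9, 31, 32]
Extract 28: [26, 19, -9, -5, 28, 31, 32]
Extract 26: [19, -5, -9, 26, 28, 31, 32]
Extract 19: [-5, -9, 19, 26, 28, 31, 32]
Extract -5: [-9, -5, 19, 26, 28, 31, 32]


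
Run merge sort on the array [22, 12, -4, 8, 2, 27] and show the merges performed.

Divide and conquer:
  Merge [12] + [-4] -> [-4, 12]
  Merge [22] + [-4, 12] -> [-4, 12, 22]
  Merge [2] + [27] -> [2, 27]
  Merge [8] + [2, 27] -> [2, 8, 27]
  Merge [-4, 12, 22] + [2, 8, 27] -> [-4, 2, 8, 12, 22, 27]


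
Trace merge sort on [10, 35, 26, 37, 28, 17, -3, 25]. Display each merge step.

Divide and conquer:
  Merge [10] + [35] -> [10, 35]
  Merge [26] + [37] -> [26, 37]
  Merge [10, 35] + [26, 37] -> [10, 26, 35, 37]
  Merge [28] + [17] -> [17, 28]
  Merge [-3] + [25] -> [-3, 25]
  Merge [17, 28] + [-3, 25] -> [-3, 17, 25, 28]
  Merge [10, 26, 35, 37] + [-3, 17, 25, 28] -> [-3, 10, 17, 25, 26, 28, 35, 37]


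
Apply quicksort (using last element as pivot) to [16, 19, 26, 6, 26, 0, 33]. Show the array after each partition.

Partition 1: pivot=33 at index 6 -> [16, 19, 26, 6, 26, 0, 33]
Partition 2: pivot=0 at index 0 -> [0, 19, 26, 6, 26, 16, 33]
Partition 3: pivot=16 at index 2 -> [0, 6, 16, 19, 26, 26, 33]
Partition 4: pivot=26 at index 5 -> [0, 6, 16, 19, 26, 26, 33]
Partition 5: pivot=26 at index 4 -> [0, 6, 16, 19, 26, 26, 33]


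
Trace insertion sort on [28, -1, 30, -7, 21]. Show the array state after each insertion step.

First element 28 is already 'sorted'
Insert -1: shifted 1 elements -> [-1, 28, 30, -7, 21]
Insert 30: shifted 0 elements -> [-1, 28, 30, -7, 21]
Insert -7: shifted 3 elements -> [-7, -1, 28, 30, 21]
Insert 21: shifted 2 elements -> [-7, -1, 21, 28, 30]


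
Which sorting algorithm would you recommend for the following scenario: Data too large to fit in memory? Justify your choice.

Best choice: External merge sort
Reason: Minimizes disk I/O by sequential reads/writes


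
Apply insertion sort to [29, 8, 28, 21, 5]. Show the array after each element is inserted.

First element 29 is already 'sorted'
Insert 8: shifted 1 elements -> [8, 29, 28, 21, 5]
Insert 28: shifted 1 elements -> [8, 28, 29, 21, 5]
Insert 21: shifted 2 elements -> [8, 21, 28, 29, 5]
Insert 5: shifted 4 elements -> [5, 8, 21, 28, 29]


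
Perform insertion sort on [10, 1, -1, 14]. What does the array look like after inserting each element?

First element 10 is already 'sorted'
Insert 1: shifted 1 elements -> [1, 10, -1, 14]
Insert -1: shifted 2 elements -> [-1, 1, 10, 14]
Insert 14: shifted 0 elements -> [-1, 1, 10, 14]


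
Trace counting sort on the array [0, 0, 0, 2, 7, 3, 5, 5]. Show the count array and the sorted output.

Count array: [3, 0, 1, 1, 0, 2, 0, 1]
(count[i] = number of elements equal to i)
Cumulative count: [3, 3, 4, 5, 5, 7, 7, 8]
Sorted: [0, 0, 0, 2, 3, 5, 5, 7]


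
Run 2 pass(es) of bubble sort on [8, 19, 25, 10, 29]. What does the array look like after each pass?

After pass 1: [8, 19, 10, 25, 29] (1 swaps)
After pass 2: [8, 10, 19, 25, 29] (1 swaps)
Total swaps: 2


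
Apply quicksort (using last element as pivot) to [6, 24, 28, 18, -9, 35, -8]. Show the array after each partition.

Partition 1: pivot=-8 at index 1 -> [-9, -8, 28, 18, 6, 35, 24]
Partition 2: pivot=24 at index 4 -> [-9, -8, 18, 6, 24, 35, 28]
Partition 3: pivot=6 at index 2 -> [-9, -8, 6, 18, 24, 35, 28]
Partition 4: pivot=28 at index 5 -> [-9, -8, 6, 18, 24, 28, 35]


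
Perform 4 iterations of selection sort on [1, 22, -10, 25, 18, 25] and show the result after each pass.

Pass 1: Select minimum -10 at index 2, swap -> [-10, 22, 1, 25, 18, 25]
Pass 2: Select minimum 1 at index 2, swap -> [-10, 1, 22, 25, 18, 25]
Pass 3: Select minimum 18 at index 4, swap -> [-10, 1, 18, 25, 22, 25]
Pass 4: Select minimum 22 at index 4, swap -> [-10, 1, 18, 22, 25, 25]


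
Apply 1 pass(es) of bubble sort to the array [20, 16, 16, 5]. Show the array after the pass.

After pass 1: [16, 16, 5, 20] (3 swaps)
Total swaps: 3


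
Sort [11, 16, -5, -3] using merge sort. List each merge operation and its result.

Divide and conquer:
  Merge [11] + [16] -> [11, 16]
  Merge [-5] + [-3] -> [-5, -3]
  Merge [11, 16] + [-5, -3] -> [-5, -3, 11, 16]


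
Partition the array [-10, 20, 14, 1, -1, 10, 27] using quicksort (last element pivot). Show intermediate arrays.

Partition 1: pivot=27 at index 6 -> [-10, 20, 14, 1, -1, 10, 27]
Partition 2: pivot=10 at index 3 -> [-10, 1, -1, 10, 14, 20, 27]
Partition 3: pivot=-1 at index 1 -> [-10, -1, 1, 10, 14, 20, 27]
Partition 4: pivot=20 at index 5 -> [-10, -1, 1, 10, 14, 20, 27]


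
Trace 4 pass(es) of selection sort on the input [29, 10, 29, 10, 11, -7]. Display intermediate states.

Pass 1: Select minimum -7 at index 5, swap -> [-7, 10, 29, 10, 11, 29]
Pass 2: Select minimum 10 at index 1, swap -> [-7, 10, 29, 10, 11, 29]
Pass 3: Select minimum 10 at index 3, swap -> [-7, 10, 10, 29, 11, 29]
Pass 4: Select minimum 11 at index 4, swap -> [-7, 10, 10, 11, 29, 29]


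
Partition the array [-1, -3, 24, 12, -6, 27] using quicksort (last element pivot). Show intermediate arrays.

Partition 1: pivot=27 at index 5 -> [-1, -3, 24, 12, -6, 27]
Partition 2: pivot=-6 at index 0 -> [-6, -3, 24, 12, -1, 27]
Partition 3: pivot=-1 at index 2 -> [-6, -3, -1, 12, 24, 27]
Partition 4: pivot=24 at index 4 -> [-6, -3, -1, 12, 24, 27]


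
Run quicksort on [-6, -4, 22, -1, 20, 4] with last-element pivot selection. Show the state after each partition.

Partition 1: pivot=4 at index 3 -> [-6, -4, -1, 4, 20, 22]
Partition 2: pivot=-1 at index 2 -> [-6, -4, -1, 4, 20, 22]
Partition 3: pivot=-4 at index 1 -> [-6, -4, -1, 4, 20, 22]
Partition 4: pivot=22 at index 5 -> [-6, -4, -1, 4, 20, 22]


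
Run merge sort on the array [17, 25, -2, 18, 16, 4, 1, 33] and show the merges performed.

Divide and conquer:
  Merge [17] + [25] -> [17, 25]
  Merge [-2] + [18] -> [-2, 18]
  Merge [17, 25] + [-2, 18] -> [-2, 17, 18, 25]
  Merge [16] + [4] -> [4, 16]
  Merge [1] + [33] -> [1, 33]
  Merge [4, 16] + [1, 33] -> [1, 4, 16, 33]
  Merge [-2, 17, 18, 25] + [1, 4, 16, 33] -> [-2, 1, 4, 16, 17, 18, 25, 33]


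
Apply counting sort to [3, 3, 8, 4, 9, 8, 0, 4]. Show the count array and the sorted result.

Count array: [1, 0, 0, 2, 2, 0, 0, 0, 2, 1]
(count[i] = number of elements equal to i)
Cumulative count: [1, 1, 1, 3, 5, 5, 5, 5, 7, 8]
Sorted: [0, 3, 3, 4, 4, 8, 8, 9]


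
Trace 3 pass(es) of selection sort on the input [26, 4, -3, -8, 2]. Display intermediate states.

Pass 1: Select minimum -8 at index 3, swap -> [-8, 4, -3, 26, 2]
Pass 2: Select minimum -3 at index 2, swap -> [-8, -3, 4, 26, 2]
Pass 3: Select minimum 2 at index 4, swap -> [-8, -3, 2, 26, 4]


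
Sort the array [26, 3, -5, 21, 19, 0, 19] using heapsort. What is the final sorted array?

Build heap: [26, 21, 19, 3, 19, 0, -5]
Extract 26: [21, 19, 19, 3, -5, 0, 26]
Extract 21: [19, 3, 19, 0, -5, 21, 26]
Extract 19: [19, 3, -5, 0, 19, 21, 26]
Extract 19: [3, 0, -5, 19, 19, 21, 26]
Extract 3: [0, -5, 3, 19, 19, 21, 26]
Extract 0: [-5, 0, 3, 19, 19, 21, 26]


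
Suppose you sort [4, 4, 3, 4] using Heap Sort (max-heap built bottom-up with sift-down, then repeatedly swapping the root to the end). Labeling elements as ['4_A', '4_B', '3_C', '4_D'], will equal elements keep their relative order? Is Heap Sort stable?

Trace Heap Sort on the labeled array (the key is the number; the letter only tracks identity):
  Build max-heap: [4_A, 4_B, 3_C, 4_D]
  Swap root 4_A to index 3, re-heapify first 3 -> [4_D, 4_B, 3_C, 4_A]
  Swap root 4_D to index 2, re-heapify first 2 -> [4_B, 3_C, 4_D, 4_A]
  Swap root 4_B to index 1, re-heapify first 1 -> [3_C, 4_B, 4_D, 4_A]
Final order: [3_C, 4_B, 4_D, 4_A]
Equal keys:
  value 4: originally 4_A, 4_B, 4_D; after sorting 4_B, 4_D, 4_A -> order changed
Equal keys were reordered, so Heap Sort is not stable: heap construction and root-to-end swaps move elements without regard to the original order of equal keys. (One such input is enough; an unstable sort may happen to preserve order on other inputs, but it gives no guarantee.)
Answer: Not stable


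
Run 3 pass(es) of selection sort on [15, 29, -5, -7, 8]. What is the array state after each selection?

Pass 1: Select minimum -7 at index 3, swap -> [-7, 29, -5, 15, 8]
Pass 2: Select minimum -5 at index 2, swap -> [-7, -5, 29, 15, 8]
Pass 3: Select minimum 8 at index 4, swap -> [-7, -5, 8, 15, 29]


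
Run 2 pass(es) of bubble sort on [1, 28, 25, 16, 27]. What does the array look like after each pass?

After pass 1: [1, 25, 16, 27, 28] (3 swaps)
After pass 2: [1, 16, 25, 27, 28] (1 swaps)
Total swaps: 4


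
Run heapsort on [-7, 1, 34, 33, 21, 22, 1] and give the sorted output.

Build heap: [34, 33, 22, 1, 21, -7, 1]
Extract 34: [33, 21, 22, 1, 1, -7, 34]
Extract 33: [22, 21, -7, 1, 1, 33, 34]
Extract 22: [21, 1, -7, 1, 22, 33, 34]
Extract 21: [1, 1, -7, 21, 22, 33, 34]
Extract 1: [1, -7, 1, 21, 22, 33, 34]
Extract 1: [-7, 1, 1, 21, 22, 33, 34]


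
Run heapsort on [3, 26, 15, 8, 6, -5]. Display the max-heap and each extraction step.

Build heap: [26, 8, 15, 3, 6, -5]
Extract 26: [15, 8, -5, 3, 6, 26]
Extract 15: [8, 6, -5, 3, 15, 26]
Extract 8: [6, 3, -5, 8, 15, 26]
Extract 6: [3, -5, 6, 8, 15, 26]
Extract 3: [-5, 3, 6, 8, 15, 26]


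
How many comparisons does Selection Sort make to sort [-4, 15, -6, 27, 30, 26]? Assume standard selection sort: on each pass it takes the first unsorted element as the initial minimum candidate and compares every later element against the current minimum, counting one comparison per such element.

Pass 1: scan indices 1..5 for the minimum = 5 comparison(s); min is -6, place at index 0 -> [-6, 15, -4, 27, 30, 26]
Pass 2: scan indices 2..5 for the minimum = 4 comparison(s); min is -4, place at index 1 -> [-6, -4, 15, 27, 30, 26]
Pass 3: scan indices 3..5 for the minimum = 3 comparison(s); min is 15, place at index 2 -> [-6, -4, 15, 27, 30, 26]
Pass 4: scan indices 4..5 for the minimum = 2 comparison(s); min is 26, place at index 3 -> [-6, -4, 15, 26, 30, 27]
Pass 5: scan indices 5..5 for the minimum = 1 comparison(s); min is 27, place at index 4 -> [-6, -4, 15, 26, 27, 30]
Selection sort always scans the whole unsorted suffix, so the count is (n-1) + (n-2) + ... + 1 = n(n-1)/2 = 6*5/2 = 15 regardless of the input order.
Total comparisons: 5 + 4 + 3 + 2 + 1 = 15


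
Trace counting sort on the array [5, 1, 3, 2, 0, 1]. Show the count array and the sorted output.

Count array: [1, 2, 1, 1, 0, 1]
(count[i] = number of elements equal to i)
Cumulative count: [1, 3, 4, 5, 5, 6]
Sorted: [0, 1, 1, 2, 3, 5]


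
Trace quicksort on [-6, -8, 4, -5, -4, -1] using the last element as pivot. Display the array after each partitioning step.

Partition 1: pivot=-1 at index 4 -> [-6, -8, -5, -4, -1, 4]
Partition 2: pivot=-4 at index 3 -> [-6, -8, -5, -4, -1, 4]
Partition 3: pivot=-5 at index 2 -> [-6, -8, -5, -4, -1, 4]
Partition 4: pivot=-8 at index 0 -> [-8, -6, -5, -4, -1, 4]


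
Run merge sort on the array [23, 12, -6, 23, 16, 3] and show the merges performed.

Divide and conquer:
  Merge [12] + [-6] -> [-6, 12]
  Merge [23] + [-6, 12] -> [-6, 12, 23]
  Merge [16] + [3] -> [3, 16]
  Merge [23] + [3, 16] -> [3, 16, 23]
  Merge [-6, 12, 23] + [3, 16, 23] -> [-6, 3, 12, 16, 23, 23]


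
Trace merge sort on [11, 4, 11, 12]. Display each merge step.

Divide and conquer:
  Merge [11] + [4] -> [4, 11]
  Merge [11] + [12] -> [11, 12]
  Merge [4, 11] + [11, 12] -> [4, 11, 11, 12]


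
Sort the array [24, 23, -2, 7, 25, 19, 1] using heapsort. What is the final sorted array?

Build heap: [25, 24, 19, 7, 23, -2, 1]
Extract 25: [24, 23, 19, 7, 1, -2, 25]
Extract 24: [23, 7, 19, -2, 1, 24, 25]
Extract 23: [19, 7, 1, -2, 23, 24, 25]
Extract 19: [7, -2, 1, 19, 23, 24, 25]
Extract 7: [1, -2, 7, 19, 23, 24, 25]
Extract 1: [-2, 1, 7, 19, 23, 24, 25]


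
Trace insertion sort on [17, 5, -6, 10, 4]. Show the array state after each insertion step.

First element 17 is already 'sorted'
Insert 5: shifted 1 elements -> [5, 17, -6, 10, 4]
Insert -6: shifted 2 elements -> [-6, 5, 17, 10, 4]
Insert 10: shifted 1 elements -> [-6, 5, 10, 17, 4]
Insert 4: shifted 3 elements -> [-6, 4, 5, 10, 17]


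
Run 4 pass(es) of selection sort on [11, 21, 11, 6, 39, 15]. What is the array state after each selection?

Pass 1: Select minimum 6 at index 3, swap -> [6, 21, 11, 11, 39, 15]
Pass 2: Select minimum 11 at index 2, swap -> [6, 11, 21, 11, 39, 15]
Pass 3: Select minimum 11 at index 3, swap -> [6, 11, 11, 21, 39, 15]
Pass 4: Select minimum 15 at index 5, swap -> [6, 11, 11, 15, 39, 21]


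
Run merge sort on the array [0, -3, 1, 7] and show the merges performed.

Divide and conquer:
  Merge [0] + [-3] -> [-3, 0]
  Merge [1] + [7] -> [1, 7]
  Merge [-3, 0] + [1, 7] -> [-3, 0, 1, 7]


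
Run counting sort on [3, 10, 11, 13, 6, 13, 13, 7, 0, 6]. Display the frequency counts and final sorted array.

Count array: [1, 0, 0, 1, 0, 0, 2, 1, 0, 0, 1, 1, 0, 3]
(count[i] = number of elements equal to i)
Cumulative count: [1, 1, 1, 2, 2, 2, 4, 5, 5, 5, 6, 7, 7, 10]
Sorted: [0, 3, 6, 6, 7, 10, 11, 13, 13, 13]


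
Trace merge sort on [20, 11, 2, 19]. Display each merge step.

Divide and conquer:
  Merge [20] + [11] -> [11, 20]
  Merge [2] + [19] -> [2, 19]
  Merge [11, 20] + [2, 19] -> [2, 11, 19, 20]


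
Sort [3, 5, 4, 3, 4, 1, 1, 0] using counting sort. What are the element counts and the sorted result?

Count array: [1, 2, 0, 2, 2, 1]
(count[i] = number of elements equal to i)
Cumulative count: [1, 3, 3, 5, 7, 8]
Sorted: [0, 1, 1, 3, 3, 4, 4, 5]


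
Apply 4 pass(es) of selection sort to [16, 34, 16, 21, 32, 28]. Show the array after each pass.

Pass 1: Select minimum 16 at index 0, swap -> [16, 34, 16, 21, 32, 28]
Pass 2: Select minimum 16 at index 2, swap -> [16, 16, 34, 21, 32, 28]
Pass 3: Select minimum 21 at index 3, swap -> [16, 16, 21, 34, 32, 28]
Pass 4: Select minimum 28 at index 5, swap -> [16, 16, 21, 28, 32, 34]


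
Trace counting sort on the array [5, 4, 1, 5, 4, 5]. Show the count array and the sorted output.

Count array: [0, 1, 0, 0, 2, 3]
(count[i] = number of elements equal to i)
Cumulative count: [0, 1, 1, 1, 3, 6]
Sorted: [1, 4, 4, 5, 5, 5]


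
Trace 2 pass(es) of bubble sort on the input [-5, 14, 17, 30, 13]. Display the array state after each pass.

After pass 1: [-5, 14, 17, 13, 30] (1 swaps)
After pass 2: [-5, 14, 13, 17, 30] (1 swaps)
Total swaps: 2


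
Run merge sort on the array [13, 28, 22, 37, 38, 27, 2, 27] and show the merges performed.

Divide and conquer:
  Merge [13] + [28] -> [13, 28]
  Merge [22] + [37] -> [22, 37]
  Merge [13, 28] + [22, 37] -> [13, 22, 28, 37]
  Merge [38] + [27] -> [27, 38]
  Merge [2] + [27] -> [2, 27]
  Merge [27, 38] + [2, 27] -> [2, 27, 27, 38]
  Merge [13, 22, 28, 37] + [2, 27, 27, 38] -> [2, 13, 22, 27, 27, 28, 37, 38]


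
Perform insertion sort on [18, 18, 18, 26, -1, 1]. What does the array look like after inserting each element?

First element 18 is already 'sorted'
Insert 18: shifted 0 elements -> [18, 18, 18, 26, -1, 1]
Insert 18: shifted 0 elements -> [18, 18, 18, 26, -1, 1]
Insert 26: shifted 0 elements -> [18, 18, 18, 26, -1, 1]
Insert -1: shifted 4 elements -> [-1, 18, 18, 18, 26, 1]
Insert 1: shifted 4 elements -> [-1, 1, 18, 18, 18, 26]


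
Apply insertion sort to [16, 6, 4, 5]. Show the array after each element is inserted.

First element 16 is already 'sorted'
Insert 6: shifted 1 elements -> [6, 16, 4, 5]
Insert 4: shifted 2 elements -> [4, 6, 16, 5]
Insert 5: shifted 2 elements -> [4, 5, 6, 16]


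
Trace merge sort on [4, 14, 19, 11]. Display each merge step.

Divide and conquer:
  Merge [4] + [14] -> [4, 14]
  Merge [19] + [11] -> [11, 19]
  Merge [4, 14] + [11, 19] -> [4, 11, 14, 19]


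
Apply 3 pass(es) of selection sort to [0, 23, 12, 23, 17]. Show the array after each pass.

Pass 1: Select minimum 0 at index 0, swap -> [0, 23, 12, 23, 17]
Pass 2: Select minimum 12 at index 2, swap -> [0, 12, 23, 23, 17]
Pass 3: Select minimum 17 at index 4, swap -> [0, 12, 17, 23, 23]


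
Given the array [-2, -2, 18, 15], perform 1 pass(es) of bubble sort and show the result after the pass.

After pass 1: [-2, -2, 15, 18] (1 swaps)
Total swaps: 1


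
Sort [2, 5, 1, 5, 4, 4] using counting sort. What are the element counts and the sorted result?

Count array: [0, 1, 1, 0, 2, 2]
(count[i] = number of elements equal to i)
Cumulative count: [0, 1, 2, 2, 4, 6]
Sorted: [1, 2, 4, 4, 5, 5]


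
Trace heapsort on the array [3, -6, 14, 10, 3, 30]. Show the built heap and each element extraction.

Build heap: [30, 10, 14, -6, 3, 3]
Extract 30: [14, 10, 3, -6, 3, 30]
Extract 14: [10, 3, 3, -6, 14, 30]
Extract 10: [3, -6, 3, 10, 14, 30]
Extract 3: [3, -6, 3, 10, 14, 30]
Extract 3: [-6, 3, 3, 10, 14, 30]


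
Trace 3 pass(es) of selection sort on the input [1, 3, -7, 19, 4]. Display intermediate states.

Pass 1: Select minimum -7 at index 2, swap -> [-7, 3, 1, 19, 4]
Pass 2: Select minimum 1 at index 2, swap -> [-7, 1, 3, 19, 4]
Pass 3: Select minimum 3 at index 2, swap -> [-7, 1, 3, 19, 4]


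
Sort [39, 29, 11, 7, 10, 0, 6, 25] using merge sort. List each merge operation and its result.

Divide and conquer:
  Merge [39] + [29] -> [29, 39]
  Merge [11] + [7] -> [7, 11]
  Merge [29, 39] + [7, 11] -> [7, 11, 29, 39]
  Merge [10] + [0] -> [0, 10]
  Merge [6] + [25] -> [6, 25]
  Merge [0, 10] + [6, 25] -> [0, 6, 10, 25]
  Merge [7, 11, 29, 39] + [0, 6, 10, 25] -> [0, 6, 7, 10, 11, 25, 29, 39]


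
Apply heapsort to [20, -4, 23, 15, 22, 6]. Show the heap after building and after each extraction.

Build heap: [23, 22, 20, 15, -4, 6]
Extract 23: [22, 15, 20, 6, -4, 23]
Extract 22: [20, 15, -4, 6, 22, 23]
Extract 20: [15, 6, -4, 20, 22, 23]
Extract 15: [6, -4, 15, 20, 22, 23]
Extract 6: [-4, 6, 15, 20, 22, 23]


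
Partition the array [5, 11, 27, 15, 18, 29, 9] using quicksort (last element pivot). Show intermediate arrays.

Partition 1: pivot=9 at index 1 -> [5, 9, 27, 15, 18, 29, 11]
Partition 2: pivot=11 at index 2 -> [5, 9, 11, 15, 18, 29, 27]
Partition 3: pivot=27 at index 5 -> [5, 9, 11, 15, 18, 27, 29]
Partition 4: pivot=18 at index 4 -> [5, 9, 11, 15, 18, 27, 29]


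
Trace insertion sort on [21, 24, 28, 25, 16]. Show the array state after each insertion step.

First element 21 is already 'sorted'
Insert 24: shifted 0 elements -> [21, 24, 28, 25, 16]
Insert 28: shifted 0 elements -> [21, 24, 28, 25, 16]
Insert 25: shifted 1 elements -> [21, 24, 25, 28, 16]
Insert 16: shifted 4 elements -> [16, 21, 24, 25, 28]


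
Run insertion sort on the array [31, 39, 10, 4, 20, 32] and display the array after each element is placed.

First element 31 is already 'sorted'
Insert 39: shifted 0 elements -> [31, 39, 10, 4, 20, 32]
Insert 10: shifted 2 elements -> [10, 31, 39, 4, 20, 32]
Insert 4: shifted 3 elements -> [4, 10, 31, 39, 20, 32]
Insert 20: shifted 2 elements -> [4, 10, 20, 31, 39, 32]
Insert 32: shifted 1 elements -> [4, 10, 20, 31, 32, 39]


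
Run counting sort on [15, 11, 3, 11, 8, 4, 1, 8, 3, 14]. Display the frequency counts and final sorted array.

Count array: [0, 1, 0, 2, 1, 0, 0, 0, 2, 0, 0, 2, 0, 0, 1, 1]
(count[i] = number of elements equal to i)
Cumulative count: [0, 1, 1, 3, 4, 4, 4, 4, 6, 6, 6, 8, 8, 8, 9, 10]
Sorted: [1, 3, 3, 4, 8, 8, 11, 11, 14, 15]


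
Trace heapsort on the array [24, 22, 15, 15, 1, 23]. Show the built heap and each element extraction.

Build heap: [24, 22, 23, 15, 1, 15]
Extract 24: [23, 22, 15, 15, 1, 24]
Extract 23: [22, 15, 15, 1, 23, 24]
Extract 22: [15, 1, 15, 22, 23, 24]
Extract 15: [15, 1, 15, 22, 23, 24]
Extract 15: [1, 15, 15, 22, 23, 24]
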